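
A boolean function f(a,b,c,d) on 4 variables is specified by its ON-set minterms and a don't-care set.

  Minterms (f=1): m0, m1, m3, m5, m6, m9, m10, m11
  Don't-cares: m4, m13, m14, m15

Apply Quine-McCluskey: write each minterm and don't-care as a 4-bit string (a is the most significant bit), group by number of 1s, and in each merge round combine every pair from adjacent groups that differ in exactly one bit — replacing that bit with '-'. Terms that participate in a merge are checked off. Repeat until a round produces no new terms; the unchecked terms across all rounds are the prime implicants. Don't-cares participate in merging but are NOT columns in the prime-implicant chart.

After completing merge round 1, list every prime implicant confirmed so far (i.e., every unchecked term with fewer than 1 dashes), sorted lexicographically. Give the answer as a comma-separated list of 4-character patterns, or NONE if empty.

NONE

Round 0: 0000✓ 0001✓ 0011✓ 0100✓ 0101✓ 0110✓ 1001✓ 1010✓ 1011✓ 1101✓ 1110✓ 1111✓
Round 1: -001✓ -011✓ -101✓ -110 0-00✓ 0-01✓ 00-1✓ 000-✓ 01-0 010-✓ 1-01✓ 1-10✓ 1-11✓ 10-1✓ 101-✓ 11-1✓ 111-✓
Round 2: --01 -0-1 0-0- 1--1 1-1-
PIs = {--01, -0-1, -110, 0-0-, 01-0, 1--1, 1-1-}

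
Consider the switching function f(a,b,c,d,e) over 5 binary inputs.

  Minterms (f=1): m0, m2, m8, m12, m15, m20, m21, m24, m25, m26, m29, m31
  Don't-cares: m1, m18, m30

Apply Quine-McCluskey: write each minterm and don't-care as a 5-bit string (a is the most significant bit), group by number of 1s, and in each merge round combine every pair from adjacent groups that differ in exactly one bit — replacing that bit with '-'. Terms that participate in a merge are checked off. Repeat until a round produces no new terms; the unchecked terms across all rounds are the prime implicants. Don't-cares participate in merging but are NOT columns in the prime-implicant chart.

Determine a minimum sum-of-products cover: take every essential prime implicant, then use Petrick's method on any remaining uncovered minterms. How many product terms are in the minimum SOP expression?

6

size-2^0 implicants → 00000(✓)  00001(✓)  00010(✓)  01000(✓)  01100(✓)  01111(✓)  10010(✓)  10100(✓)  10101(✓)  11000(✓)  11001(✓)  11010(✓)  11101(✓)  11110(✓)  11111(✓)
size-2^1 implicants → -0010  -1000  -1111  0-000  000-0  0000-  01-00  1-010  1-101  1010-  11-01  11-10  110-0  1100-  111-1  1111-
Unchecked terms (primes): -0010, -1000, -1111, 0-000, 000-0, 0000-, 01-00, 1-010, 1-101, 1010-, 11-01, 11-10, 110-0, 1100-, 111-1, 1111-
Minterm coverage:
  m0 ⊆ 0-000,000-0,0000-
  m2 ⊆ -0010,000-0
  m8 ⊆ -1000,0-000,01-00
  m12 ⊆ 01-00 [E]
  m15 ⊆ -1111 [E]
  m20 ⊆ 1010- [E]
  m21 ⊆ 1-101,1010-
  m24 ⊆ -1000,110-0,1100-
  m25 ⊆ 11-01,1100-
  m26 ⊆ 1-010,11-10,110-0
  m29 ⊆ 1-101,11-01,111-1
  m31 ⊆ -1111,111-1,1111-
E = {-1111, 01-00, 1010-}
Petrick residual → 000-0, 11-01, 110-0
Cover = bcde + a'b'c'e' + a'bd'e' + ab'cd' + abd'e + abc'e'  |cover|=6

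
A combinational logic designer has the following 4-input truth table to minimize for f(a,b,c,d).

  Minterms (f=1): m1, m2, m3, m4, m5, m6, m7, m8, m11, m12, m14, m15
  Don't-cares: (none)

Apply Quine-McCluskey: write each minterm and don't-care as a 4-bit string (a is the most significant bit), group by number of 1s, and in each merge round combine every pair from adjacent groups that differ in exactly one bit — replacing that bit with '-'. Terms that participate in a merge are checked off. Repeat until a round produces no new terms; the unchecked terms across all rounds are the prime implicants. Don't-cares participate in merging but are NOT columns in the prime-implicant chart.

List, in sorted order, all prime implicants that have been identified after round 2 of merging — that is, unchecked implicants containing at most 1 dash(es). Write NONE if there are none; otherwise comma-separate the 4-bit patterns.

1-00

Round 0: 0001✓ 0010✓ 0011✓ 0100✓ 0101✓ 0110✓ 0111✓ 1000✓ 1011✓ 1100✓ 1110✓ 1111✓
Round 1: -011✓ -100✓ -110✓ -111✓ 0-01✓ 0-10✓ 0-11✓ 00-1✓ 001-✓ 01-0✓ 01-1✓ 010-✓ 011-✓ 1-00 1-11✓ 11-0✓ 111-✓
Round 2: --11 -1-0 -11- 0--1 0-1- 01--
PIs = {--11, -1-0, -11-, 0--1, 0-1-, 01--, 1-00}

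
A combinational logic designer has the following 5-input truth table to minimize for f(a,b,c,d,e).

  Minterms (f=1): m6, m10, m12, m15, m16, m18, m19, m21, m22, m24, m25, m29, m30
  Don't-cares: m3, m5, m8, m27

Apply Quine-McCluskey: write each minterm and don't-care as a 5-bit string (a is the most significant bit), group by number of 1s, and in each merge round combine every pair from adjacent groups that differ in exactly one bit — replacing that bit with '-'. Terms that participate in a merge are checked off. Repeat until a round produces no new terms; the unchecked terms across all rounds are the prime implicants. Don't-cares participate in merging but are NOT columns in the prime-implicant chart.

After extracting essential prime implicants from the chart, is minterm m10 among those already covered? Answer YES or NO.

[col 0] 00011*, 00101*, 00110*, 01000*, 01010*, 01100*, 01111, 10000*, 10010*, 10011*, 10101*, 10110*, 11000*, 11001*, 11011*, 11101*, 11110*
[col 1] -0011, -0101, -0110, -1000, 01-00, 010-0, 1-000, 1-011, 1-101, 1-110, 10-10, 100-0, 1001-, 11-01, 110-1, 1100-
Prime implicants: -0011, -0101, -0110, -1000, 01-00, 010-0, 01111, 1-000, 1-011, 1-101, 1-110, 10-10, 100-0, 1001-, 11-01, 110-1, 1100-
PI chart (minterm → PIs covering it):
  6 | -0110  (sole → essential)
  10 | 010-0  (sole → essential)
  12 | 01-00  (sole → essential)
  15 | 01111  (sole → essential)
  16 | 1-000,100-0
  18 | 10-10,100-0,1001-
  19 | -0011,1-011,1001-
  21 | -0101,1-101
  22 | -0110,1-110,10-10
  24 | -1000,1-000,1100-
  25 | 11-01,110-1,1100-
  29 | 1-101,11-01
  30 | 1-110  (sole → essential)
Essential prime implicants: -0110, 01-00, 010-0, 01111, 1-110

YES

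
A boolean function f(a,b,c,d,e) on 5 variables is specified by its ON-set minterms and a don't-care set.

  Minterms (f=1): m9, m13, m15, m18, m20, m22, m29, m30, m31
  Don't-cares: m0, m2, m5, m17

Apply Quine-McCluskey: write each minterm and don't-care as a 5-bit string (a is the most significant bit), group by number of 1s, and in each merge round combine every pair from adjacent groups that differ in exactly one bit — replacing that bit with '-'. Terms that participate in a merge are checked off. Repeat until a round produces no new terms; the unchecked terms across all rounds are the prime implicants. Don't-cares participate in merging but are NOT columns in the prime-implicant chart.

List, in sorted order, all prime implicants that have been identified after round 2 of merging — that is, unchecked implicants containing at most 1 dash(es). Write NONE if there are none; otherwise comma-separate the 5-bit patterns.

-0010, 0-101, 000-0, 01-01, 1-110, 10-10, 10001, 101-0, 1111-

size-2^0 implicants → 00000(✓)  00010(✓)  00101(✓)  01001(✓)  01101(✓)  01111(✓)  10001  10010(✓)  10100(✓)  10110(✓)  11101(✓)  11110(✓)  11111(✓)
size-2^1 implicants → -0010  -1101(✓)  -1111(✓)  0-101  000-0  01-01  011-1(✓)  1-110  10-10  101-0  111-1(✓)  1111-
size-2^2 implicants → -11-1
Unchecked terms (primes): -0010, -11-1, 0-101, 000-0, 01-01, 1-110, 10-10, 10001, 101-0, 1111-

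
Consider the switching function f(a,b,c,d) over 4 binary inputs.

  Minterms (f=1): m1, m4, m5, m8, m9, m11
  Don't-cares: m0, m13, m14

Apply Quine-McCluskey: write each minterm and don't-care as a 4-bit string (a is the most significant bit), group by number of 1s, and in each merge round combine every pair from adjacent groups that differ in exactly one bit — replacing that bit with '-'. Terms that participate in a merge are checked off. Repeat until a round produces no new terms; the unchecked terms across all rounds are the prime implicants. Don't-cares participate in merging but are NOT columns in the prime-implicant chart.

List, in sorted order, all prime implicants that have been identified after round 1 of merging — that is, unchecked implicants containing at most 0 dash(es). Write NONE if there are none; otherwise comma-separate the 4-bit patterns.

size-2^0 implicants → 0000(✓)  0001(✓)  0100(✓)  0101(✓)  1000(✓)  1001(✓)  1011(✓)  1101(✓)  1110
size-2^1 implicants → -000(✓)  -001(✓)  -101(✓)  0-00(✓)  0-01(✓)  000-(✓)  010-(✓)  1-01(✓)  10-1  100-(✓)
size-2^2 implicants → --01  -00-  0-0-
Unchecked terms (primes): --01, -00-, 0-0-, 10-1, 1110

1110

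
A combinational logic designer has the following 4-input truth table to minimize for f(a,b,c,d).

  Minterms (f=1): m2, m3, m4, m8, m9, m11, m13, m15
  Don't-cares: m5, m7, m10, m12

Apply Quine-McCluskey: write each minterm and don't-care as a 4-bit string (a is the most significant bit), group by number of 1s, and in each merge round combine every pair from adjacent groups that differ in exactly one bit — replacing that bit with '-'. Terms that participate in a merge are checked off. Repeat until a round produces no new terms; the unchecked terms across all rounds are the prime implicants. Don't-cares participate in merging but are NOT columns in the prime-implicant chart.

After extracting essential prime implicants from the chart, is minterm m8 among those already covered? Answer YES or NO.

Round 0: 0010✓ 0011✓ 0100✓ 0101✓ 0111✓ 1000✓ 1001✓ 1010✓ 1011✓ 1100✓ 1101✓ 1111✓
Round 1: -010✓ -011✓ -100✓ -101✓ -111✓ 0-11✓ 001-✓ 01-1✓ 010-✓ 1-00✓ 1-01✓ 1-11✓ 10-0✓ 10-1✓ 100-✓ 101-✓ 11-1✓ 110-✓
Round 2: --11 -01- -1-1 -10- 1--1 1-0- 10--
PIs = {--11, -01-, -1-1, -10-, 1--1, 1-0-, 10--}
Coverage chart:
  m2: -01- ←essential
  m3: --11,-01-
  m4: -10- ←essential
  m8: 1-0-,10--
  m9: 1--1,1-0-,10--
  m11: --11,-01-,1--1,10--
  m13: -1-1,-10-,1--1,1-0-
  m15: --11,-1-1,1--1
Essential: -01-, -10-

NO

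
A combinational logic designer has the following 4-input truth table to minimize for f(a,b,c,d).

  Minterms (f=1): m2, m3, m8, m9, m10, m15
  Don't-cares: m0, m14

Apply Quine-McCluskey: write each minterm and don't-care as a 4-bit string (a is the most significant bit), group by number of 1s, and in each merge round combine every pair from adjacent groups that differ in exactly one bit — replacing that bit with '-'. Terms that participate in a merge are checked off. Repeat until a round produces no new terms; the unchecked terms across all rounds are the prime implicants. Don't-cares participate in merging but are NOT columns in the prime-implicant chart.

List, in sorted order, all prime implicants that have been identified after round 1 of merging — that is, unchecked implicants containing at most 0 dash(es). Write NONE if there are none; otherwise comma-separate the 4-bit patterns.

NONE

Round 0: 0000✓ 0010✓ 0011✓ 1000✓ 1001✓ 1010✓ 1110✓ 1111✓
Round 1: -000✓ -010✓ 00-0✓ 001- 1-10 10-0✓ 100- 111-
Round 2: -0-0
PIs = {-0-0, 001-, 1-10, 100-, 111-}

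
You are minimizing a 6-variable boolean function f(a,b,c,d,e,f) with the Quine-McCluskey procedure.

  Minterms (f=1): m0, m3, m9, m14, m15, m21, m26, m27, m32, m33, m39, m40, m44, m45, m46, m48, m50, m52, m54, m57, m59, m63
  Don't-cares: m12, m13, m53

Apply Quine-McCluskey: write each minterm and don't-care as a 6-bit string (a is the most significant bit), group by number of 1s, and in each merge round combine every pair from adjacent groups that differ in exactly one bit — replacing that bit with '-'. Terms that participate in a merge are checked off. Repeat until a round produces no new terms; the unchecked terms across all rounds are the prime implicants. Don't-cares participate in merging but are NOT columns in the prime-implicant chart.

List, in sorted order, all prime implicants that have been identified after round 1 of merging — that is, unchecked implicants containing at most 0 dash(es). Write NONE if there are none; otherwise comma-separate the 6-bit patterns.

000011, 100111

size-2^0 implicants → 000000(✓)  000011  001001(✓)  001100(✓)  001101(✓)  001110(✓)  001111(✓)  010101(✓)  011010(✓)  011011(✓)  100000(✓)  100001(✓)  100111  101000(✓)  101100(✓)  101101(✓)  101110(✓)  110000(✓)  110010(✓)  110100(✓)  110101(✓)  110110(✓)  111001(✓)  111011(✓)  111111(✓)
size-2^1 implicants → -00000  -01100(✓)  -01101(✓)  -01110(✓)  -10101  -11011  001-01  0011-0(✓)  0011-1(✓)  00110-(✓)  00111-(✓)  01101-  1-0000  10-000  10000-  101-00  1011-0(✓)  10110-(✓)  110-00(✓)  110-10(✓)  1100-0(✓)  1101-0(✓)  11010-  111-11  1110-1
size-2^2 implicants → -011-0  -0110-  0011--  110--0
Unchecked terms (primes): -00000, -011-0, -0110-, -10101, -11011, 000011, 001-01, 0011--, 01101-, 1-0000, 10-000, 10000-, 100111, 101-00, 110--0, 11010-, 111-11, 1110-1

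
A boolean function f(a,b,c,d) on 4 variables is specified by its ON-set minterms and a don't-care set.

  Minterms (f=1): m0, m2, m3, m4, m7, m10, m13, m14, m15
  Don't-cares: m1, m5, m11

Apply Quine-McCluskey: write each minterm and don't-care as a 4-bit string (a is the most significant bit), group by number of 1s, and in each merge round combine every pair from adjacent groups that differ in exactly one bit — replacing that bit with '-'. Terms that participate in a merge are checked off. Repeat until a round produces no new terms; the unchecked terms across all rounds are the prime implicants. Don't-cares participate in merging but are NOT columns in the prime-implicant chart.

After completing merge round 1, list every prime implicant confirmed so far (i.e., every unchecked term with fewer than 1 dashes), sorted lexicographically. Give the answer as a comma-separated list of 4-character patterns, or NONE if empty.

NONE

[col 0] 0000*, 0001*, 0010*, 0011*, 0100*, 0101*, 0111*, 1010*, 1011*, 1101*, 1110*, 1111*
[col 1] -010*, -011*, -101*, -111*, 0-00*, 0-01*, 0-11*, 00-0*, 00-1*, 000-*, 001-*, 01-1*, 010-*, 1-10*, 1-11*, 101-*, 11-1*, 111-*
[col 2] --11, -01-, -1-1, 0--1, 0-0-, 00--, 1-1-
Prime implicants: --11, -01-, -1-1, 0--1, 0-0-, 00--, 1-1-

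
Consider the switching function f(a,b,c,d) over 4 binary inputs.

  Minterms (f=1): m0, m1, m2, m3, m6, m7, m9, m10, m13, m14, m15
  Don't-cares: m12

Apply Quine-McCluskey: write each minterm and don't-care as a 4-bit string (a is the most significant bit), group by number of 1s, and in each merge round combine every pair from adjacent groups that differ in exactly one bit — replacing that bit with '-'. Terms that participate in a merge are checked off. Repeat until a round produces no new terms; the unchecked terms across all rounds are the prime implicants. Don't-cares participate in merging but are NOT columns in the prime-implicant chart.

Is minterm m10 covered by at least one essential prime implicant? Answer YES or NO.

YES

size-2^0 implicants → 0000(✓)  0001(✓)  0010(✓)  0011(✓)  0110(✓)  0111(✓)  1001(✓)  1010(✓)  1100(✓)  1101(✓)  1110(✓)  1111(✓)
size-2^1 implicants → -001  -010(✓)  -110(✓)  -111(✓)  0-10(✓)  0-11(✓)  00-0(✓)  00-1(✓)  000-(✓)  001-(✓)  011-(✓)  1-01  1-10(✓)  11-0(✓)  11-1(✓)  110-(✓)  111-(✓)
size-2^2 implicants → --10  -11-  0-1-  00--  11--
Unchecked terms (primes): --10, -001, -11-, 0-1-, 00--, 1-01, 11--
Minterm coverage:
  m0 ⊆ 00-- [E]
  m1 ⊆ -001,00--
  m2 ⊆ --10,0-1-,00--
  m3 ⊆ 0-1-,00--
  m6 ⊆ --10,-11-,0-1-
  m7 ⊆ -11-,0-1-
  m9 ⊆ -001,1-01
  m10 ⊆ --10 [E]
  m13 ⊆ 1-01,11--
  m14 ⊆ --10,-11-,11--
  m15 ⊆ -11-,11--
E = {--10, 00--}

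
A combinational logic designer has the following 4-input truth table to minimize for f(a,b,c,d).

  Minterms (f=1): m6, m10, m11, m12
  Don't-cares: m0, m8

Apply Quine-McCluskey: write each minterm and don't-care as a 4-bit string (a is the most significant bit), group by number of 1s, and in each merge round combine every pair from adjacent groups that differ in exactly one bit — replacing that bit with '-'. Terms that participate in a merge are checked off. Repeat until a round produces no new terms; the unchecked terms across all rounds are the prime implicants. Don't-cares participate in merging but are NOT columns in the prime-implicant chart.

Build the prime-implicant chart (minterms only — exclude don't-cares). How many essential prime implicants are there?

[col 0] 0000*, 0110, 1000*, 1010*, 1011*, 1100*
[col 1] -000, 1-00, 10-0, 101-
Prime implicants: -000, 0110, 1-00, 10-0, 101-
PI chart (minterm → PIs covering it):
  6 | 0110  (sole → essential)
  10 | 10-0,101-
  11 | 101-  (sole → essential)
  12 | 1-00  (sole → essential)
Essential prime implicants: 0110, 1-00, 101-

3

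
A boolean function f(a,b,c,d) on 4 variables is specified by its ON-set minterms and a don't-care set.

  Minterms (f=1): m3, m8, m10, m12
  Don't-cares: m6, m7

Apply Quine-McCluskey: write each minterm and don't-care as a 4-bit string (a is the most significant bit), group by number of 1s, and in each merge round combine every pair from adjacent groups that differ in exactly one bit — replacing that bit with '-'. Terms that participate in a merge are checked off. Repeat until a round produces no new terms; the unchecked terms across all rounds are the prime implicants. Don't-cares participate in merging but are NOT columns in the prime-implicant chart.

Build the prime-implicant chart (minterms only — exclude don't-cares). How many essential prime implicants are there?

3

size-2^0 implicants → 0011(✓)  0110(✓)  0111(✓)  1000(✓)  1010(✓)  1100(✓)
size-2^1 implicants → 0-11  011-  1-00  10-0
Unchecked terms (primes): 0-11, 011-, 1-00, 10-0
Minterm coverage:
  m3 ⊆ 0-11 [E]
  m8 ⊆ 1-00,10-0
  m10 ⊆ 10-0 [E]
  m12 ⊆ 1-00 [E]
E = {0-11, 1-00, 10-0}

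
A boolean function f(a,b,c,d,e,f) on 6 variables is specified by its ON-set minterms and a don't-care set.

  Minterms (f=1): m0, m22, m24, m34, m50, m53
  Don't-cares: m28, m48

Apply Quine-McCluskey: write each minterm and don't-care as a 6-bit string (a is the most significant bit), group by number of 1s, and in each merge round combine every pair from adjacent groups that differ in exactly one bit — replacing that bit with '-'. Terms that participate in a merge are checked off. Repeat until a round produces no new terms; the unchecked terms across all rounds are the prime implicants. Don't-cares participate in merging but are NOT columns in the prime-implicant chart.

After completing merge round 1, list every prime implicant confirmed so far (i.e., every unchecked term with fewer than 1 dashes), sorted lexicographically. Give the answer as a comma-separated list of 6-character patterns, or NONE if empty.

[col 0] 000000, 010110, 011000*, 011100*, 100010*, 110000*, 110010*, 110101
[col 1] 011-00, 1-0010, 1100-0
Prime implicants: 000000, 010110, 011-00, 1-0010, 1100-0, 110101

000000, 010110, 110101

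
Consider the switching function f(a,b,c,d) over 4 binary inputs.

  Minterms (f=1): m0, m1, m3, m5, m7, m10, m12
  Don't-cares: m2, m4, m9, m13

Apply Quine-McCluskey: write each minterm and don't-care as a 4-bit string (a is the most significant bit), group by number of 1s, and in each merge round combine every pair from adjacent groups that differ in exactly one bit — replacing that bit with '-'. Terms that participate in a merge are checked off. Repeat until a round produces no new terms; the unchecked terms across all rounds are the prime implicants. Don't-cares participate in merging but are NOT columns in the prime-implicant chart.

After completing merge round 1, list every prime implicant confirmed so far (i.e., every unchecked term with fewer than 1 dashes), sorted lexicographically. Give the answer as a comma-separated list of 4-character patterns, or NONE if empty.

Round 0: 0000✓ 0001✓ 0010✓ 0011✓ 0100✓ 0101✓ 0111✓ 1001✓ 1010✓ 1100✓ 1101✓
Round 1: -001✓ -010 -100✓ -101✓ 0-00✓ 0-01✓ 0-11✓ 00-0✓ 00-1✓ 000-✓ 001-✓ 01-1✓ 010-✓ 1-01✓ 110-✓
Round 2: --01 -10- 0--1 0-0- 00--
PIs = {--01, -010, -10-, 0--1, 0-0-, 00--}

NONE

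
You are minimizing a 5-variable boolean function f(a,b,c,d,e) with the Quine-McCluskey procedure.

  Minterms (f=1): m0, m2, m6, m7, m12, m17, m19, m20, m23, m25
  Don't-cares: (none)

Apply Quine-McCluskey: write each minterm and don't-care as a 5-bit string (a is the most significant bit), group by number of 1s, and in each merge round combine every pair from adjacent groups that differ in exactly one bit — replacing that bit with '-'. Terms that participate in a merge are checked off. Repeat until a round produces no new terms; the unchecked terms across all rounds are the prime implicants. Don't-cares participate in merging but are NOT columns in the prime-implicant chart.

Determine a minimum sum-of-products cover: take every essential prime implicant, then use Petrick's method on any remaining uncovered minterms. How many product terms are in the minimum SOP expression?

[col 0] 00000*, 00010*, 00110*, 00111*, 01100, 10001*, 10011*, 10100, 10111*, 11001*
[col 1] -0111, 00-10, 000-0, 0011-, 1-001, 10-11, 100-1
Prime implicants: -0111, 00-10, 000-0, 0011-, 01100, 1-001, 10-11, 100-1, 10100
PI chart (minterm → PIs covering it):
  0 | 000-0  (sole → essential)
  2 | 00-10,000-0
  6 | 00-10,0011-
  7 | -0111,0011-
  12 | 01100  (sole → essential)
  17 | 1-001,100-1
  19 | 10-11,100-1
  20 | 10100  (sole → essential)
  23 | -0111,10-11
  25 | 1-001  (sole → essential)
Essential prime implicants: 000-0, 01100, 1-001, 10100
Petrick residual → 0011-, 10-11
Minimum SOP uses 6 PIs: a'b'c'e' + a'b'cd + a'bcd'e' + ac'd'e + ab'de + ab'cd'e'

6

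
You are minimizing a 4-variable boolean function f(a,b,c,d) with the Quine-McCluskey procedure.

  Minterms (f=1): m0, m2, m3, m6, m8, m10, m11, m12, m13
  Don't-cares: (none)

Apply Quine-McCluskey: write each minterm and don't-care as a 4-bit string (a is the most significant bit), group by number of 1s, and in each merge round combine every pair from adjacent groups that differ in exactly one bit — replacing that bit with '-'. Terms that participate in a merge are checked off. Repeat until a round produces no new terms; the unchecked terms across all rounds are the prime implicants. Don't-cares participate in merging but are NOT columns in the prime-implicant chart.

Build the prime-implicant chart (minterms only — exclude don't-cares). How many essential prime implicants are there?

4

size-2^0 implicants → 0000(✓)  0010(✓)  0011(✓)  0110(✓)  1000(✓)  1010(✓)  1011(✓)  1100(✓)  1101(✓)
size-2^1 implicants → -000(✓)  -010(✓)  -011(✓)  0-10  00-0(✓)  001-(✓)  1-00  10-0(✓)  101-(✓)  110-
size-2^2 implicants → -0-0  -01-
Unchecked terms (primes): -0-0, -01-, 0-10, 1-00, 110-
Minterm coverage:
  m0 ⊆ -0-0 [E]
  m2 ⊆ -0-0,-01-,0-10
  m3 ⊆ -01- [E]
  m6 ⊆ 0-10 [E]
  m8 ⊆ -0-0,1-00
  m10 ⊆ -0-0,-01-
  m11 ⊆ -01- [E]
  m12 ⊆ 1-00,110-
  m13 ⊆ 110- [E]
E = {-0-0, -01-, 0-10, 110-}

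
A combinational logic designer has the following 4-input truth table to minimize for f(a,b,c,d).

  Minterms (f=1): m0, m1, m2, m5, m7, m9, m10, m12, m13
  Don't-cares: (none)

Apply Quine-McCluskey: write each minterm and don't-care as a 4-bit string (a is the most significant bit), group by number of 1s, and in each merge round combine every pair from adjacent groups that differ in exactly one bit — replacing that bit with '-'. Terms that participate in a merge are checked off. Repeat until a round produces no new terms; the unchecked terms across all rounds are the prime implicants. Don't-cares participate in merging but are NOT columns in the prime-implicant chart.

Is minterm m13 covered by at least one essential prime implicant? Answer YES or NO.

[col 0] 0000*, 0001*, 0010*, 0101*, 0111*, 1001*, 1010*, 1100*, 1101*
[col 1] -001*, -010, -101*, 0-01*, 00-0, 000-, 01-1, 1-01*, 110-
[col 2] --01
Prime implicants: --01, -010, 00-0, 000-, 01-1, 110-
PI chart (minterm → PIs covering it):
  0 | 00-0,000-
  1 | --01,000-
  2 | -010,00-0
  5 | --01,01-1
  7 | 01-1  (sole → essential)
  9 | --01  (sole → essential)
  10 | -010  (sole → essential)
  12 | 110-  (sole → essential)
  13 | --01,110-
Essential prime implicants: --01, -010, 01-1, 110-

YES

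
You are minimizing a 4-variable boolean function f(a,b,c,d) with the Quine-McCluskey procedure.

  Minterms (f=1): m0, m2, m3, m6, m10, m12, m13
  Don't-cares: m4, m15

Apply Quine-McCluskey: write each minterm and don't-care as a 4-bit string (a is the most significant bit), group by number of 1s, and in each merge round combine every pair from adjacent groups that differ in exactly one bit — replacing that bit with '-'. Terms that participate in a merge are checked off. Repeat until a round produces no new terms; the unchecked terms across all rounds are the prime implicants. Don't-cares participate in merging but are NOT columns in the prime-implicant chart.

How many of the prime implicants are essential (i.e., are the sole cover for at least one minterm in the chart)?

Round 0: 0000✓ 0010✓ 0011✓ 0100✓ 0110✓ 1010✓ 1100✓ 1101✓ 1111✓
Round 1: -010 -100 0-00✓ 0-10✓ 00-0✓ 001- 01-0✓ 11-1 110-
Round 2: 0--0
PIs = {-010, -100, 0--0, 001-, 11-1, 110-}
Coverage chart:
  m0: 0--0 ←essential
  m2: -010,0--0,001-
  m3: 001- ←essential
  m6: 0--0 ←essential
  m10: -010 ←essential
  m12: -100,110-
  m13: 11-1,110-
Essential: -010, 0--0, 001-

3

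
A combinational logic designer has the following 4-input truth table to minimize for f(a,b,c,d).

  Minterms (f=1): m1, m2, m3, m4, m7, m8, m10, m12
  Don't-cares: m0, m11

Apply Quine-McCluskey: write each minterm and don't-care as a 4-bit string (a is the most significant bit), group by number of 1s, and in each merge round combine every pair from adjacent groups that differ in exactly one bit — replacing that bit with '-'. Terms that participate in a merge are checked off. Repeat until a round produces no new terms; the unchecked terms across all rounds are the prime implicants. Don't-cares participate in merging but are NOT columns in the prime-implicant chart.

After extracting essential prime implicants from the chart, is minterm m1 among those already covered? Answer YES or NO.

YES

[col 0] 0000*, 0001*, 0010*, 0011*, 0100*, 0111*, 1000*, 1010*, 1011*, 1100*
[col 1] -000*, -010*, -011*, -100*, 0-00*, 0-11, 00-0*, 00-1*, 000-*, 001-*, 1-00*, 10-0*, 101-*
[col 2] --00, -0-0, -01-, 00--
Prime implicants: --00, -0-0, -01-, 0-11, 00--
PI chart (minterm → PIs covering it):
  1 | 00--  (sole → essential)
  2 | -0-0,-01-,00--
  3 | -01-,0-11,00--
  4 | --00  (sole → essential)
  7 | 0-11  (sole → essential)
  8 | --00,-0-0
  10 | -0-0,-01-
  12 | --00  (sole → essential)
Essential prime implicants: --00, 0-11, 00--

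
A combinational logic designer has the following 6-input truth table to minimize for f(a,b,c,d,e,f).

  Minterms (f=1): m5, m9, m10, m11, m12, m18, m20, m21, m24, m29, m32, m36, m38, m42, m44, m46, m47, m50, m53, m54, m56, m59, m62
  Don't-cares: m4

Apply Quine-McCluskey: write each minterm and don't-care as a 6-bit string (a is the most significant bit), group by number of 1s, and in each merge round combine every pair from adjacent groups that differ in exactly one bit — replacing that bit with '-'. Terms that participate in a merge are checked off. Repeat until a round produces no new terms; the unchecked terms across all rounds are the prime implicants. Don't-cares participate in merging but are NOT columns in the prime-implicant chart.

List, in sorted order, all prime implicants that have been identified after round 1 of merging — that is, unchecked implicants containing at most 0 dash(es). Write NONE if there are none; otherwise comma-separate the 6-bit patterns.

111011

Round 0: 000100✓ 000101✓ 001001✓ 001010✓ 001011✓ 001100✓ 010010✓ 010100✓ 010101✓ 011000✓ 011101✓ 100000✓ 100100✓ 100110✓ 101010✓ 101100✓ 101110✓ 101111✓ 110010✓ 110101✓ 110110✓ 111000✓ 111011 111110✓
Round 1: -00100✓ -01010 -01100✓ -10010 -10101 -11000 0-0100✓ 0-0101✓ 00-100✓ 00010-✓ 0010-1 00101- 01-101 01010-✓ 1-0110✓ 1-1110✓ 10-100✓ 10-110✓ 100-00 1001-0✓ 101-10 1011-0✓ 10111- 11-110✓ 110-10
Round 2: -0-100 0-010- 1--110 10-1-0
PIs = {-0-100, -01010, -10010, -10101, -11000, 0-010-, 0010-1, 00101-, 01-101, 1--110, 10-1-0, 100-00, 101-10, 10111-, 110-10, 111011}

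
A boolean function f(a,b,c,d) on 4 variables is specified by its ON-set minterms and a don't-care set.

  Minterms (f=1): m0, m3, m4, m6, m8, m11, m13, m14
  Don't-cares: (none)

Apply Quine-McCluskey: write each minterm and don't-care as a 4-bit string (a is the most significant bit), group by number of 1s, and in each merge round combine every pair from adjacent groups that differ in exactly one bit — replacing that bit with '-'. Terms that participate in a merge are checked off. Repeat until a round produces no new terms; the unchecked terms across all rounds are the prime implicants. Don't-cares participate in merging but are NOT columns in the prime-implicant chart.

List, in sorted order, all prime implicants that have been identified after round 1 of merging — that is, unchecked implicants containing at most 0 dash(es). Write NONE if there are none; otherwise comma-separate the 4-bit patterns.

[col 0] 0000*, 0011*, 0100*, 0110*, 1000*, 1011*, 1101, 1110*
[col 1] -000, -011, -110, 0-00, 01-0
Prime implicants: -000, -011, -110, 0-00, 01-0, 1101

1101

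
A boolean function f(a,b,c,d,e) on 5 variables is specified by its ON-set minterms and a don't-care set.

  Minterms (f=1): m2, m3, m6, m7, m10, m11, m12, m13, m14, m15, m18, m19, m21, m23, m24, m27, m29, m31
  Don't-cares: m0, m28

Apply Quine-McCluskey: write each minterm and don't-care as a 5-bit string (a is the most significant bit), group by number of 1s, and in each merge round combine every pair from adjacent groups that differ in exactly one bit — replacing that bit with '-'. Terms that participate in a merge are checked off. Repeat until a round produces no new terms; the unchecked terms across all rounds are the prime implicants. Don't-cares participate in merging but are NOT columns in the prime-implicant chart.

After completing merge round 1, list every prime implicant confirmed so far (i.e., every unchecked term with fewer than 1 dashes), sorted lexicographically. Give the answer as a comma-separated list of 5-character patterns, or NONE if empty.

NONE

[col 0] 00000*, 00010*, 00011*, 00110*, 00111*, 01010*, 01011*, 01100*, 01101*, 01110*, 01111*, 10010*, 10011*, 10101*, 10111*, 11000*, 11011*, 11100*, 11101*, 11111*
[col 1] -0010*, -0011*, -0111*, -1011*, -1100*, -1101*, -1111*, 0-010*, 0-011*, 0-110*, 0-111*, 00-10*, 00-11*, 000-0, 0001-*, 0011-*, 01-10*, 01-11*, 0101-*, 011-0*, 011-1*, 0110-*, 0111-*, 1-011*, 1-101*, 1-111*, 10-11*, 1001-*, 101-1*, 11-00, 11-11*, 111-1*, 1110-*
[col 2] --011*, --111*, -0-11*, -001-, -1-11*, -11-1, -110-, 0--10*, 0--11*, 0-01-*, 0-11-*, 00-1-*, 01-1-*, 011--, 1--11*, 1-1-1
[col 3] ---11, 0--1-
Prime implicants: ---11, -001-, -11-1, -110-, 0--1-, 000-0, 011--, 1-1-1, 11-00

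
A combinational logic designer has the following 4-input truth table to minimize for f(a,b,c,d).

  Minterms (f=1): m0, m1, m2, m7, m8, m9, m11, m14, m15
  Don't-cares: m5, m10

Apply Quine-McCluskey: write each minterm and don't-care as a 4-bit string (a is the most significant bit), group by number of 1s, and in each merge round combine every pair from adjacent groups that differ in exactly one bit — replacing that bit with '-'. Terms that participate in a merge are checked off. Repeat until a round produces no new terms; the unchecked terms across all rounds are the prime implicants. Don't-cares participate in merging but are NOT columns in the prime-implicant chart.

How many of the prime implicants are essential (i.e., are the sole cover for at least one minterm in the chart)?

2

size-2^0 implicants → 0000(✓)  0001(✓)  0010(✓)  0101(✓)  0111(✓)  1000(✓)  1001(✓)  1010(✓)  1011(✓)  1110(✓)  1111(✓)
size-2^1 implicants → -000(✓)  -001(✓)  -010(✓)  -111  0-01  00-0(✓)  000-(✓)  01-1  1-10(✓)  1-11(✓)  10-0(✓)  10-1(✓)  100-(✓)  101-(✓)  111-(✓)
size-2^2 implicants → -0-0  -00-  1-1-  10--
Unchecked terms (primes): -0-0, -00-, -111, 0-01, 01-1, 1-1-, 10--
Minterm coverage:
  m0 ⊆ -0-0,-00-
  m1 ⊆ -00-,0-01
  m2 ⊆ -0-0 [E]
  m7 ⊆ -111,01-1
  m8 ⊆ -0-0,-00-,10--
  m9 ⊆ -00-,10--
  m11 ⊆ 1-1-,10--
  m14 ⊆ 1-1- [E]
  m15 ⊆ -111,1-1-
E = {-0-0, 1-1-}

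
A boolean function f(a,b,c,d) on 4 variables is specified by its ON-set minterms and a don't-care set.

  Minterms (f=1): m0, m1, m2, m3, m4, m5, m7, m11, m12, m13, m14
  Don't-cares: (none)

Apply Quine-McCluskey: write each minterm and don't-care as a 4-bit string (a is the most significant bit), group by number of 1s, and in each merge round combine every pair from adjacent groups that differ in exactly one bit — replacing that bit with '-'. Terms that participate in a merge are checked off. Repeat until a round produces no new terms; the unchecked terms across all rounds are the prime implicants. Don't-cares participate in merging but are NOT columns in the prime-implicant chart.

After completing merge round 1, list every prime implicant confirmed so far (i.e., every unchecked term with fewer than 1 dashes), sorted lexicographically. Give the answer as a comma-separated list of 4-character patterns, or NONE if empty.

NONE

size-2^0 implicants → 0000(✓)  0001(✓)  0010(✓)  0011(✓)  0100(✓)  0101(✓)  0111(✓)  1011(✓)  1100(✓)  1101(✓)  1110(✓)
size-2^1 implicants → -011  -100(✓)  -101(✓)  0-00(✓)  0-01(✓)  0-11(✓)  00-0(✓)  00-1(✓)  000-(✓)  001-(✓)  01-1(✓)  010-(✓)  11-0  110-(✓)
size-2^2 implicants → -10-  0--1  0-0-  00--
Unchecked terms (primes): -011, -10-, 0--1, 0-0-, 00--, 11-0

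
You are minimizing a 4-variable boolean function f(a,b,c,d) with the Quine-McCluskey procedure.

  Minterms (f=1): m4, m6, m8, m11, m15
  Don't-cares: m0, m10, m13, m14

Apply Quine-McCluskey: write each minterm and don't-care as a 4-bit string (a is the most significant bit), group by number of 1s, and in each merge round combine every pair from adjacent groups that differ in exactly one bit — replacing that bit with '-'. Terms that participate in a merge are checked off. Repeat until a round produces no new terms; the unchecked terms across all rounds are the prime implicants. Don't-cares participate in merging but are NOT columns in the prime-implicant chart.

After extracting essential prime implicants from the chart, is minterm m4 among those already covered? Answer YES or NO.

Round 0: 0000✓ 0100✓ 0110✓ 1000✓ 1010✓ 1011✓ 1101✓ 1110✓ 1111✓
Round 1: -000 -110 0-00 01-0 1-10✓ 1-11✓ 10-0 101-✓ 11-1 111-✓
Round 2: 1-1-
PIs = {-000, -110, 0-00, 01-0, 1-1-, 10-0, 11-1}
Coverage chart:
  m4: 0-00,01-0
  m6: -110,01-0
  m8: -000,10-0
  m11: 1-1- ←essential
  m15: 1-1-,11-1
Essential: 1-1-

NO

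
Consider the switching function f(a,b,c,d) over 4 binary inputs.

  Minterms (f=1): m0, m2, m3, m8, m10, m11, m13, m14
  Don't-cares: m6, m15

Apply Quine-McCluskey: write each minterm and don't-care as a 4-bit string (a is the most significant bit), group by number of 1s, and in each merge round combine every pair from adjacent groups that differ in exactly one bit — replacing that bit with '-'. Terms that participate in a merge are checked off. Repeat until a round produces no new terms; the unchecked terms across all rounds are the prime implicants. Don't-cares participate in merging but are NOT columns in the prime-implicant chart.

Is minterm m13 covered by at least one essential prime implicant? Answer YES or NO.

YES

Round 0: 0000✓ 0010✓ 0011✓ 0110✓ 1000✓ 1010✓ 1011✓ 1101✓ 1110✓ 1111✓
Round 1: -000✓ -010✓ -011✓ -110✓ 0-10✓ 00-0✓ 001-✓ 1-10✓ 1-11✓ 10-0✓ 101-✓ 11-1 111-✓
Round 2: --10 -0-0 -01- 1-1-
PIs = {--10, -0-0, -01-, 1-1-, 11-1}
Coverage chart:
  m0: -0-0 ←essential
  m2: --10,-0-0,-01-
  m3: -01- ←essential
  m8: -0-0 ←essential
  m10: --10,-0-0,-01-,1-1-
  m11: -01-,1-1-
  m13: 11-1 ←essential
  m14: --10,1-1-
Essential: -0-0, -01-, 11-1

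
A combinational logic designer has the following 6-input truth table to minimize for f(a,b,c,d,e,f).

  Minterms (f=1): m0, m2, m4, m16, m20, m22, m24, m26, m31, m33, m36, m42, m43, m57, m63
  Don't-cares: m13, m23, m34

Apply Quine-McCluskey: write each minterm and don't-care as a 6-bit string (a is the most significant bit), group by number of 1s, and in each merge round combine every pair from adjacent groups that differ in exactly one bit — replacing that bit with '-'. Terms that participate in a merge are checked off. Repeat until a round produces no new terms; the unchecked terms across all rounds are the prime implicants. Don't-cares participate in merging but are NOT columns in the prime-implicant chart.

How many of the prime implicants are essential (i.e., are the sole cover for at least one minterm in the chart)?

Round 0: 000000✓ 000010✓ 000100✓ 001101 010000✓ 010100✓ 010110✓ 010111✓ 011000✓ 011010✓ 011111✓ 100001 100010✓ 100100✓ 101010✓ 101011✓ 111001 111111✓
Round 1: -00010 -00100 -11111 0-0000✓ 0-0100✓ 000-00✓ 0000-0 01-000 01-111 010-00✓ 0101-0 01011- 0110-0 10-010 10101-
Round 2: 0-0-00
PIs = {-00010, -00100, -11111, 0-0-00, 0000-0, 001101, 01-000, 01-111, 0101-0, 01011-, 0110-0, 10-010, 100001, 10101-, 111001}
Coverage chart:
  m0: 0-0-00,0000-0
  m2: -00010,0000-0
  m4: -00100,0-0-00
  m16: 0-0-00,01-000
  m20: 0-0-00,0101-0
  m22: 0101-0,01011-
  m24: 01-000,0110-0
  m26: 0110-0 ←essential
  m31: -11111,01-111
  m33: 100001 ←essential
  m36: -00100 ←essential
  m42: 10-010,10101-
  m43: 10101- ←essential
  m57: 111001 ←essential
  m63: -11111 ←essential
Essential: -00100, -11111, 0110-0, 100001, 10101-, 111001

6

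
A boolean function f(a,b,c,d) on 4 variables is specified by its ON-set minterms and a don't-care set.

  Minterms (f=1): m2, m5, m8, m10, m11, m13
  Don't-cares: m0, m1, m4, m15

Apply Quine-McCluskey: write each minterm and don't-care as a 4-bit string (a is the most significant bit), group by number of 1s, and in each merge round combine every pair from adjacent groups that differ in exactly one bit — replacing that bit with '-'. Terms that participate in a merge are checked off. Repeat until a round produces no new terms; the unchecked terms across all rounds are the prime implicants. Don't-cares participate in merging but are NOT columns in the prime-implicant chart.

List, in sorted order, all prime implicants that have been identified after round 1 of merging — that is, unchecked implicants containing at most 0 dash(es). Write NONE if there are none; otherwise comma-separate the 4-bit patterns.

[col 0] 0000*, 0001*, 0010*, 0100*, 0101*, 1000*, 1010*, 1011*, 1101*, 1111*
[col 1] -000*, -010*, -101, 0-00*, 0-01*, 00-0*, 000-*, 010-*, 1-11, 10-0*, 101-, 11-1
[col 2] -0-0, 0-0-
Prime implicants: -0-0, -101, 0-0-, 1-11, 101-, 11-1

NONE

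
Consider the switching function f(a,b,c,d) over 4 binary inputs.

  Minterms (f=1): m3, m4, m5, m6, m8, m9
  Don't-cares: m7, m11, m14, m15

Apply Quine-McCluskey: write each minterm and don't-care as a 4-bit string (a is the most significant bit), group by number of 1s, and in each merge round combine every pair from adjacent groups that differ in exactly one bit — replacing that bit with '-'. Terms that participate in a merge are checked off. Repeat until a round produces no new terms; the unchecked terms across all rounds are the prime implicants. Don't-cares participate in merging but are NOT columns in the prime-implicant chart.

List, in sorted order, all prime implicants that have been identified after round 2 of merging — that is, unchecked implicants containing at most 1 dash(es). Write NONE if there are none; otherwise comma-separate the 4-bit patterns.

size-2^0 implicants → 0011(✓)  0100(✓)  0101(✓)  0110(✓)  0111(✓)  1000(✓)  1001(✓)  1011(✓)  1110(✓)  1111(✓)
size-2^1 implicants → -011(✓)  -110(✓)  -111(✓)  0-11(✓)  01-0(✓)  01-1(✓)  010-(✓)  011-(✓)  1-11(✓)  10-1  100-  111-(✓)
size-2^2 implicants → --11  -11-  01--
Unchecked terms (primes): --11, -11-, 01--, 10-1, 100-

10-1, 100-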